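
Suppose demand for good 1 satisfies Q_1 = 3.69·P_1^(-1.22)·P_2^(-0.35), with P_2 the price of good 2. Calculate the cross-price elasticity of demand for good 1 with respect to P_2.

In a log-linear (constant-elasticity) demand function, the coefficient on the exponent of P_2 is the cross-price elasticity.
ε = -0.35. Negative, so good 1 and good 2 are complements.

-0.35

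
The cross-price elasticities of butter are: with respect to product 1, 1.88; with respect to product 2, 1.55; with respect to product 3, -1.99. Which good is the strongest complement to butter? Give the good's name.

product 3

Complements have ε < 0. The most negative value is -1.99 (product 3).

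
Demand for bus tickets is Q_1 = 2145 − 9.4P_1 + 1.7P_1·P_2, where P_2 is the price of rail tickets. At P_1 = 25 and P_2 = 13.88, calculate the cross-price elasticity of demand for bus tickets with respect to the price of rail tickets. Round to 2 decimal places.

0.24

At P_1 = 25 and P_2 = 13.88: Q_1 = 2499.9.
∂Q_1/∂P_2 = 1.7P_1 = 1.7(25) = 42.5000.
ε = (∂Q_1/∂P_2)(P_2/Q_1) = 42.5000 × (13.88/2499.9) ≈ 0.24.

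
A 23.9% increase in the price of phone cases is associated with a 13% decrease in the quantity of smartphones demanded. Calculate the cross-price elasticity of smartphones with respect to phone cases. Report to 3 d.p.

-0.544

ε = (%ΔQ of smartphones) / (%ΔP of phone cases) = (-13%) / (23.9%) ≈ -0.544.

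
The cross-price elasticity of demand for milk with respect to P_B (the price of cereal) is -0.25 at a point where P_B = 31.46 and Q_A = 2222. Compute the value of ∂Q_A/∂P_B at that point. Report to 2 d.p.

-17.66

ε = (∂Q_A/∂P_B)·(P_B/Q_A) ⇒ ∂Q_A/∂P_B = ε·Q_A/P_B = -0.25 × 2222/31.46 ≈ -17.66.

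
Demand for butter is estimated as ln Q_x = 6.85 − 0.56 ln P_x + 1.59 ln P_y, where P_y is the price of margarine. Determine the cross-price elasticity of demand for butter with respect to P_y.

In a log-linear (constant-elasticity) demand function, the coefficient on ln P_y is the cross-price elasticity.
ε = 1.59. Positive, so butter and margarine are substitutes.

1.59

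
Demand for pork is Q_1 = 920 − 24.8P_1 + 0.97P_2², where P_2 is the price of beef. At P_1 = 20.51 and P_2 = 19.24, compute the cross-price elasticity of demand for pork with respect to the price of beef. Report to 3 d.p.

0.932

At P_1 = 20.51 and P_2 = 19.24: Q_1 = 770.424.
∂Q_1/∂P_2 = 1.94P_2 = 1.94(19.24) = 37.3256.
ε = (∂Q_1/∂P_2)(P_2/Q_1) = 37.3256 × (19.24/770.424) ≈ 0.932.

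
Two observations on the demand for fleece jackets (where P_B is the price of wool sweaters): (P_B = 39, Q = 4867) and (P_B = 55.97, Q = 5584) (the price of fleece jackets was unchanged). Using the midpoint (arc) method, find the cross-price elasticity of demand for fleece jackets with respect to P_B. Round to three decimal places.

0.384

ΔQ_A = 5584 − 4867 = 717; ΔP_B = 55.97 − 39 = 16.97.
Midpoints: Q̄_A = 5225.5, P̄_B = 47.48.
ε = (ΔQ_A/Q̄_A)/(ΔP_B/P̄_B) = (717/5225.5)/(16.97/47.48) ≈ 0.384.
ε > 0: fleece jackets and wool sweaters are substitutes.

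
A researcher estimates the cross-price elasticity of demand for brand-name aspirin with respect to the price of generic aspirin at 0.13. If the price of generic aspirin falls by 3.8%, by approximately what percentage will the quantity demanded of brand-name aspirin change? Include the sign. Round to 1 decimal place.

%ΔQ ≈ ε × %ΔP of generic aspirin = 0.13 × (-3.8%) = -0.5%.

-0.5%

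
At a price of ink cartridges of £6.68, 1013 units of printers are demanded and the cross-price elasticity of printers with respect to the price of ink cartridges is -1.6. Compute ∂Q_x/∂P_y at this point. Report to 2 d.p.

-242.63

ε = (∂Q_x/∂P_y)·(P_y/Q_x) ⇒ ∂Q_x/∂P_y = ε·Q_x/P_y = -1.6 × 1013/6.68 ≈ -242.63.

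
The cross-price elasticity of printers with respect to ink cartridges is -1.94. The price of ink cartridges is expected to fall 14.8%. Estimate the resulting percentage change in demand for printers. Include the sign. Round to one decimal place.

%ΔQ ≈ ε × %ΔP of ink cartridges = -1.94 × (-14.8%) = 28.7%.

28.7%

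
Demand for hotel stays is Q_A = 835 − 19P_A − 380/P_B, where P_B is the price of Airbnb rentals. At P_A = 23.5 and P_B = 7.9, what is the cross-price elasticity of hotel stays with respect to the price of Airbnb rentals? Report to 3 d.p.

0.141

At P_A = 23.5 and P_B = 7.9: Q_A = 340.399.
∂Q_A/∂P_B = 380/P_B² = 6.0888.
ε = (∂Q_A/∂P_B)(P_B/Q_A) = 6.0888 × (7.9/340.399) ≈ 0.141.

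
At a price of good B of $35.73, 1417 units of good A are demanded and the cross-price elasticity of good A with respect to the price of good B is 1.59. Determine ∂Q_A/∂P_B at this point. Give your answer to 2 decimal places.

63.06

ε = (∂Q_A/∂P_B)·(P_B/Q_A) ⇒ ∂Q_A/∂P_B = ε·Q_A/P_B = 1.59 × 1417/35.73 ≈ 63.06.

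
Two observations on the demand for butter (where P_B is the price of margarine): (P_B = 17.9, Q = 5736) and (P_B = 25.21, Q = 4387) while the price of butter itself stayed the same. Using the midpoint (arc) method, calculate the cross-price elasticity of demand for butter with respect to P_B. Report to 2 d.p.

ΔQ_A = 4387 − 5736 = -1349; ΔP_B = 25.21 − 17.9 = 7.31.
Midpoints: Q̄_A = 5061.5, P̄_B = 21.55.
ε = (ΔQ_A/Q̄_A)/(ΔP_B/P̄_B) = (-1349/5061.5)/(7.31/21.55) ≈ -0.79.
ε < 0: butter and margarine are complements.

-0.79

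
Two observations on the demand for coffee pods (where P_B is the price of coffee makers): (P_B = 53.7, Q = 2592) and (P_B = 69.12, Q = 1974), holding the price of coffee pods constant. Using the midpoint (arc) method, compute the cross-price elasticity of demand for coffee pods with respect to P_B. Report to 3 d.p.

-1.078

ΔQ_A = 1974 − 2592 = -618; ΔP_B = 69.12 − 53.7 = 15.42.
Midpoints: Q̄_A = 2283.0, P̄_B = 61.41.
ε = (ΔQ_A/Q̄_A)/(ΔP_B/P̄_B) = (-618/2283.0)/(15.42/61.41) ≈ -1.078.
ε < 0: coffee pods and coffee makers are complements.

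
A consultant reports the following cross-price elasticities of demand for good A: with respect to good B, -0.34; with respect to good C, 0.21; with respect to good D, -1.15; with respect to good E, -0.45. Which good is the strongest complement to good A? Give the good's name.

Complements have ε < 0. The most negative value is -1.15 (good D).

good D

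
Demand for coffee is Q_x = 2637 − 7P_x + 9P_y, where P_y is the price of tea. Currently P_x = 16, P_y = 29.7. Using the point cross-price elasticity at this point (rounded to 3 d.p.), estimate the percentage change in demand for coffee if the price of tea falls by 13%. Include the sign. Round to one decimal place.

At P_x = 16, P_y = 29.7: Q_x = 2792.3.
∂Q_x/∂P_y = 9.
ε = (∂Q_x/∂P_y)(P_y/Q_x) = 9.0000 × 29.7/2792.3 ≈ 0.096.
%ΔQ_x ≈ ε × %ΔP_y = 0.096 × (-13%) = -1.2%.

-1.2%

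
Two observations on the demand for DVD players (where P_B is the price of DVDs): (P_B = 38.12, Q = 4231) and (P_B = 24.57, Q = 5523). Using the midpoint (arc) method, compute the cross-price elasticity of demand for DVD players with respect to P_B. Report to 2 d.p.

ΔQ_A = 5523 − 4231 = 1292; ΔP_B = 24.57 − 38.12 = -13.55.
Midpoints: Q̄_A = 4877.0, P̄_B = 31.34.
ε = (ΔQ_A/Q̄_A)/(ΔP_B/P̄_B) = (1292/4877.0)/(-13.55/31.34) ≈ -0.61.

-0.61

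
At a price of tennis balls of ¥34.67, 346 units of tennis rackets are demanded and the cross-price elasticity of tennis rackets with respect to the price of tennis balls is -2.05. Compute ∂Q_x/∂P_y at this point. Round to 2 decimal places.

-20.46

ε = (∂Q_x/∂P_y)·(P_y/Q_x) ⇒ ∂Q_x/∂P_y = ε·Q_x/P_y = -2.05 × 346/34.67 ≈ -20.46.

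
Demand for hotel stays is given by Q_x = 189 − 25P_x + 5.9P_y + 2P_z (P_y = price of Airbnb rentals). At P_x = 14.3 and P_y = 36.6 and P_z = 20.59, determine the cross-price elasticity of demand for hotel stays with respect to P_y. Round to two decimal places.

2.44

At P_x = 14.3 and P_y = 36.6 and P_z = 20.59: Q_x = 88.62.
∂Q_x/∂P_y = 5.9.
ε = (∂Q_x/∂P_y)(P_y/Q_x) = 5.9 × (36.6/88.62) ≈ 2.44.
Since ε > 0, hotel stays and Airbnb rentals are substitutes.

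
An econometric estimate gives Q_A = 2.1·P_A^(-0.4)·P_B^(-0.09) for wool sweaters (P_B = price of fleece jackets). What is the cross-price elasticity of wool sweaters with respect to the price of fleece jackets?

In a log-linear (constant-elasticity) demand function, the coefficient on the exponent of P_B is the cross-price elasticity.
ε = -0.09. Negative, so wool sweaters and fleece jackets are complements.

-0.09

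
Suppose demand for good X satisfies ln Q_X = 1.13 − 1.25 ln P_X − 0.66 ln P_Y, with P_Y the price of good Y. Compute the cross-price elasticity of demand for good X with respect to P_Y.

-0.66

In a log-linear (constant-elasticity) demand function, the coefficient on ln P_Y is the cross-price elasticity.
ε = -0.66. Negative, so good X and good Y are complements.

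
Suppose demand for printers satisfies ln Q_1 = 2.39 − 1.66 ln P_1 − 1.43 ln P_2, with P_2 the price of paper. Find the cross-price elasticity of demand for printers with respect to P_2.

-1.43

In a log-linear (constant-elasticity) demand function, the coefficient on ln P_2 is the cross-price elasticity.
ε = -1.43. Negative, so printers and paper are complements.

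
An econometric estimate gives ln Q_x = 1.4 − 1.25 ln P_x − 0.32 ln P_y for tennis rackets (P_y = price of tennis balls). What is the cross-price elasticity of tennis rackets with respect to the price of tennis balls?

In a log-linear (constant-elasticity) demand function, the coefficient on ln P_y is the cross-price elasticity.
ε = -0.32. Negative, so tennis rackets and tennis balls are complements.

-0.32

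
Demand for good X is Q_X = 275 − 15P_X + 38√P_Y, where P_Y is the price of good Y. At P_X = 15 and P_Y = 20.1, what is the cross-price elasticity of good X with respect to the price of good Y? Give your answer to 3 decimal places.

At P_X = 15 and P_Y = 20.1: Q_X = 220.365.
∂Q_X/∂P_Y = 38/(2√P_Y) = 38/(2√20.1) = 4.2379.
ε = (∂Q_X/∂P_Y)(P_Y/Q_X) = 4.2379 × (20.1/220.365) ≈ 0.387.

0.387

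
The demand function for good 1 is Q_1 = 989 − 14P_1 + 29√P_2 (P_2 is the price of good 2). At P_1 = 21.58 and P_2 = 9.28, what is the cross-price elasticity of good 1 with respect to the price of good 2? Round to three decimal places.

0.057

At P_1 = 21.58 and P_2 = 9.28: Q_1 = 775.223.
∂Q_1/∂P_2 = 29/(2√P_2) = 29/(2√9.28) = 4.7599.
ε = (∂Q_1/∂P_2)(P_2/Q_1) = 4.7599 × (9.28/775.223) ≈ 0.057.
ε > 0: substitutes.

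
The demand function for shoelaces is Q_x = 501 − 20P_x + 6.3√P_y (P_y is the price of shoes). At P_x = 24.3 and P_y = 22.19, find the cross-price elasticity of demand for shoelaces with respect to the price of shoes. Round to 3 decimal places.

0.332

At P_x = 24.3 and P_y = 22.19: Q_x = 44.677.
∂Q_x/∂P_y = 6.3/(2√P_y) = 6.3/(2√22.19) = 0.6687.
ε = (∂Q_x/∂P_y)(P_y/Q_x) = 0.6687 × (22.19/44.677) ≈ 0.332.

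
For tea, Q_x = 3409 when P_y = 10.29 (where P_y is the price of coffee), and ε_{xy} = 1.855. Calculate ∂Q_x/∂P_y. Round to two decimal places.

ε = (∂Q_x/∂P_y)·(P_y/Q_x) ⇒ ∂Q_x/∂P_y = ε·Q_x/P_y = 1.855 × 3409/10.29 ≈ 614.55.

614.55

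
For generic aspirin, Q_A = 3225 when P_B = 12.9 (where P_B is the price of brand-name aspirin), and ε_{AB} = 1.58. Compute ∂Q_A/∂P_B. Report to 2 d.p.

395.00

ε = (∂Q_A/∂P_B)·(P_B/Q_A) ⇒ ∂Q_A/∂P_B = ε·Q_A/P_B = 1.58 × 3225/12.9 ≈ 395.00.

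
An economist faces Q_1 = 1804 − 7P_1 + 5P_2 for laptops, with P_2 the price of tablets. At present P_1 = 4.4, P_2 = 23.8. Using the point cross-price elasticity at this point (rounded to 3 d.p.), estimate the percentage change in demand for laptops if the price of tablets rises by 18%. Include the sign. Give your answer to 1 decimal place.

1.1%

At P_1 = 4.4, P_2 = 23.8: Q_1 = 1892.2.
∂Q_1/∂P_2 = 5.
ε = (∂Q_1/∂P_2)(P_2/Q_1) = 5.0000 × 23.8/1892.2 ≈ 0.063.
%ΔQ_1 ≈ ε × %ΔP_2 = 0.063 × (18%) = 1.1%.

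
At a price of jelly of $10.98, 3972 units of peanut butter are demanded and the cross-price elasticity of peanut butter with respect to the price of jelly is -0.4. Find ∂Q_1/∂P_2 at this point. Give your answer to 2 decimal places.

ε = (∂Q_1/∂P_2)·(P_2/Q_1) ⇒ ∂Q_1/∂P_2 = ε·Q_1/P_2 = -0.4 × 3972/10.98 ≈ -144.70.

-144.70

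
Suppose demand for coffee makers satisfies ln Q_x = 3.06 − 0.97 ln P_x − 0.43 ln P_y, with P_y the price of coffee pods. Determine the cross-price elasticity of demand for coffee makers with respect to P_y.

In a log-linear (constant-elasticity) demand function, the coefficient on ln P_y is the cross-price elasticity.
ε = -0.43. Negative, so coffee makers and coffee pods are complements.

-0.43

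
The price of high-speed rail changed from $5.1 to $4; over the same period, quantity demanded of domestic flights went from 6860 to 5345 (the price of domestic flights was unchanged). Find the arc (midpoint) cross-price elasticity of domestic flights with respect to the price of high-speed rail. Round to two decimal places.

1.03

ΔQ_A = 5345 − 6860 = -1515; ΔP_B = 4 − 5.1 = -1.1.
Midpoints: Q̄_A = 6102.5, P̄_B = 4.55.
ε = (ΔQ_A/Q̄_A)/(ΔP_B/P̄_B) = (-1515/6102.5)/(-1.1/4.55) ≈ 1.03.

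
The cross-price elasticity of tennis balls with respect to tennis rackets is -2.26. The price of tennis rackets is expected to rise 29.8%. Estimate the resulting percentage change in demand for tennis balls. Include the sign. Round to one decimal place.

-67.3%

%ΔQ ≈ ε × %ΔP of tennis rackets = -2.26 × (29.8%) = -67.3%.
Demand for tennis balls falls by about 67.3%.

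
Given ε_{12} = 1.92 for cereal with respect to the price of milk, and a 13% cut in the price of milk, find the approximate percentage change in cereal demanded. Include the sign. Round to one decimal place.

-25.0%

%ΔQ ≈ ε × %ΔP of milk = 1.92 × (-13%) = -25.0%.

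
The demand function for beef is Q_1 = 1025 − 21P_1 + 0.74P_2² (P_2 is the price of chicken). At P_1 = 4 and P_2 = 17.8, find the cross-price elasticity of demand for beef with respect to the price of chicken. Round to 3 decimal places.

0.399

At P_1 = 4 and P_2 = 17.8: Q_1 = 1175.462.
∂Q_1/∂P_2 = 1.48P_2 = 1.48(17.8) = 26.3440.
ε = (∂Q_1/∂P_2)(P_2/Q_1) = 26.3440 × (17.8/1175.462) ≈ 0.399.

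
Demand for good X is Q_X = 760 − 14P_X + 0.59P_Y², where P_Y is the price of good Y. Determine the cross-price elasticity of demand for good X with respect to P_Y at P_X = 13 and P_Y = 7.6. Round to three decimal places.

At P_X = 13 and P_Y = 7.6: Q_X = 612.078.
∂Q_X/∂P_Y = 1.18P_Y = 1.18(7.6) = 8.9680.
ε = (∂Q_X/∂P_Y)(P_Y/Q_X) = 8.9680 × (7.6/612.078) ≈ 0.111.

0.111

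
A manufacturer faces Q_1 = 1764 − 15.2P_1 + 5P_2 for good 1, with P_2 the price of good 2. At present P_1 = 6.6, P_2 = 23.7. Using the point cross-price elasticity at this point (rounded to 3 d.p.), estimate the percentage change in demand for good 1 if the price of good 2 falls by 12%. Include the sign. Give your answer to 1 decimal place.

-0.8%

At P_1 = 6.6, P_2 = 23.7: Q_1 = 1782.18.
∂Q_1/∂P_2 = 5.
ε = (∂Q_1/∂P_2)(P_2/Q_1) = 5.0000 × 23.7/1782.18 ≈ 0.066.
%ΔQ_1 ≈ ε × %ΔP_2 = 0.066 × (-12%) = -0.8%.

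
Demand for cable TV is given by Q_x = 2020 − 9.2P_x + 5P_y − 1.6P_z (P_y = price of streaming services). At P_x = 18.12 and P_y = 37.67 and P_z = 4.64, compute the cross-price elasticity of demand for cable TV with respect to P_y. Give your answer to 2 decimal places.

At P_x = 18.12 and P_y = 37.67 and P_z = 4.64: Q_x = 2034.222.
∂Q_x/∂P_y = 5.
ε = (∂Q_x/∂P_y)(P_y/Q_x) = 5 × (37.67/2034.222) ≈ 0.09.

0.09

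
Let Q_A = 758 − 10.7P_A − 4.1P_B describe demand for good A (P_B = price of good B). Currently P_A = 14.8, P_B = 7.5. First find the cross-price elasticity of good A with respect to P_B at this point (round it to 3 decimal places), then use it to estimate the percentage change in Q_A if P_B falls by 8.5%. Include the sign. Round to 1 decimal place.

0.5%

At P_A = 14.8, P_B = 7.5: Q_A = 568.89.
∂Q_A/∂P_B = -4.1.
ε = (∂Q_A/∂P_B)(P_B/Q_A) = -4.1000 × 7.5/568.89 ≈ -0.054.
%ΔQ_A ≈ ε × %ΔP_B = -0.054 × (-8.5%) = 0.5%.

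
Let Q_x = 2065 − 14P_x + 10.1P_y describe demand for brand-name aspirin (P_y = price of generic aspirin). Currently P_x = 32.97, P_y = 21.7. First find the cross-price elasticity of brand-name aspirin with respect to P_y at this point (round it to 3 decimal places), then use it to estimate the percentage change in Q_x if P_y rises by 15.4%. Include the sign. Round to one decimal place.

1.8%

At P_x = 32.97, P_y = 21.7: Q_x = 1822.59.
∂Q_x/∂P_y = 10.1.
ε = (∂Q_x/∂P_y)(P_y/Q_x) = 10.1000 × 21.7/1822.59 ≈ 0.120.
%ΔQ_x ≈ ε × %ΔP_y = 0.120 × (15.4%) = 1.8%.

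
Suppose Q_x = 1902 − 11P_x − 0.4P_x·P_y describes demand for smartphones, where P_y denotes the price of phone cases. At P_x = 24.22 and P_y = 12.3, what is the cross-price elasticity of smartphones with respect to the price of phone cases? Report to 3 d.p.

-0.079

At P_x = 24.22 and P_y = 12.3: Q_x = 1516.418.
∂Q_x/∂P_y = -0.4P_x = -0.4(24.22) = -9.6880.
ε = (∂Q_x/∂P_y)(P_y/Q_x) = -9.6880 × (12.3/1516.418) ≈ -0.079.
ε < 0: complements.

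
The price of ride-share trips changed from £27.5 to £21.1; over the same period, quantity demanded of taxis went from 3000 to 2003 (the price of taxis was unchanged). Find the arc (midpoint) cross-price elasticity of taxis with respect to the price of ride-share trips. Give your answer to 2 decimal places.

ΔQ_A = 2003 − 3000 = -997; ΔP_B = 21.1 − 27.5 = -6.4.
Midpoints: Q̄_A = 2501.5, P̄_B = 24.30.
ε = (ΔQ_A/Q̄_A)/(ΔP_B/P̄_B) = (-997/2501.5)/(-6.4/24.30) ≈ 1.51.
ε > 0: taxis and ride-share trips are substitutes.

1.51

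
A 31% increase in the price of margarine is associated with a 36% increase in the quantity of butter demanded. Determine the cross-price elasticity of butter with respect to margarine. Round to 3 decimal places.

1.161

ε = (%ΔQ of butter) / (%ΔP of margarine) = (36%) / (31%) ≈ 1.161.
Positive cross-price elasticity: substitutes.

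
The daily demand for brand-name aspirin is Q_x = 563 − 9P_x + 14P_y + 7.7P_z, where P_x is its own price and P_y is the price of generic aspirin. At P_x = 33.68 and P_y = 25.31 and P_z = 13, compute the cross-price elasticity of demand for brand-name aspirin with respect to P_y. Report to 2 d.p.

0.50

At P_x = 33.68 and P_y = 25.31 and P_z = 13: Q_x = 714.32.
∂Q_x/∂P_y = 14.
ε = (∂Q_x/∂P_y)(P_y/Q_x) = 14 × (25.31/714.32) ≈ 0.50.
Since ε > 0, brand-name aspirin and generic aspirin are substitutes.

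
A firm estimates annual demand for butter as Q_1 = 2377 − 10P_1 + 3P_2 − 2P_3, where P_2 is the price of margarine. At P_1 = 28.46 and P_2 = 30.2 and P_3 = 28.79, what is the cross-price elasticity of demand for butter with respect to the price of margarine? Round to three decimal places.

At P_1 = 28.46 and P_2 = 30.2 and P_3 = 28.79: Q_1 = 2125.42.
∂Q_1/∂P_2 = 3.
ε = (∂Q_1/∂P_2)(P_2/Q_1) = 3 × (30.2/2125.42) ≈ 0.043.
Since ε > 0, butter and margarine are substitutes.

0.043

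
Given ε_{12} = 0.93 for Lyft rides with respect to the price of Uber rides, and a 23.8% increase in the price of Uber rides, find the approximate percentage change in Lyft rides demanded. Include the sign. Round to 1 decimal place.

22.1%

%ΔQ ≈ ε × %ΔP of Uber rides = 0.93 × (23.8%) = 22.1%.
Demand for Lyft rides rises by about 22.1%.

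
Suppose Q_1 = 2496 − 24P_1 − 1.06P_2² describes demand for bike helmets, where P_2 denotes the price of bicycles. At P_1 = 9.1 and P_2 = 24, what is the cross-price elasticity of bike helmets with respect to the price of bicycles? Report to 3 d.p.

At P_1 = 9.1 and P_2 = 24: Q_1 = 1667.04.
∂Q_1/∂P_2 = -2.12P_2 = -2.12(24) = -50.8800.
ε = (∂Q_1/∂P_2)(P_2/Q_1) = -50.8800 × (24/1667.04) ≈ -0.733.

-0.733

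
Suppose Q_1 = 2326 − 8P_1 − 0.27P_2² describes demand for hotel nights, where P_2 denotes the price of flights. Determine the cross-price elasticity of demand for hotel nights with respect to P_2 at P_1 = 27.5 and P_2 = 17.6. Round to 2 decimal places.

-0.08

At P_1 = 27.5 and P_2 = 17.6: Q_1 = 2022.365.
∂Q_1/∂P_2 = -0.54P_2 = -0.54(17.6) = -9.5040.
ε = (∂Q_1/∂P_2)(P_2/Q_1) = -9.5040 × (17.6/2022.365) ≈ -0.08.
ε < 0: complements.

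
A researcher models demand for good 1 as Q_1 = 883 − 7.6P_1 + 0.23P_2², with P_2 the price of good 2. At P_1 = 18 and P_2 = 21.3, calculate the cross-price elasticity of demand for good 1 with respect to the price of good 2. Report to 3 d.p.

At P_1 = 18 and P_2 = 21.3: Q_1 = 850.549.
∂Q_1/∂P_2 = 0.46P_2 = 0.46(21.3) = 9.7980.
ε = (∂Q_1/∂P_2)(P_2/Q_1) = 9.7980 × (21.3/850.549) ≈ 0.245.

0.245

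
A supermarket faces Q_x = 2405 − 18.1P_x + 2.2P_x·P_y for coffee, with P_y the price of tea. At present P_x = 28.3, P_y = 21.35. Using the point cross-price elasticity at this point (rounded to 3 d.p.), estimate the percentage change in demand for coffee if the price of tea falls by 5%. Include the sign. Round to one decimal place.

At P_x = 28.3, P_y = 21.35: Q_x = 3222.021.
∂Q_x/∂P_y = 2.2P_x = 62.2600.
ε = (∂Q_x/∂P_y)(P_y/Q_x) = 62.2600 × 21.35/3222.021 ≈ 0.413.
%ΔQ_x ≈ ε × %ΔP_y = 0.413 × (-5%) = -2.1%.

-2.1%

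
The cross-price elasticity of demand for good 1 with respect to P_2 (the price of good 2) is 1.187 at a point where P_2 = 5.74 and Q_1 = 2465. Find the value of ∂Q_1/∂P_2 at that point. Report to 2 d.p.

509.75

ε = (∂Q_1/∂P_2)·(P_2/Q_1) ⇒ ∂Q_1/∂P_2 = ε·Q_1/P_2 = 1.187 × 2465/5.74 ≈ 509.75.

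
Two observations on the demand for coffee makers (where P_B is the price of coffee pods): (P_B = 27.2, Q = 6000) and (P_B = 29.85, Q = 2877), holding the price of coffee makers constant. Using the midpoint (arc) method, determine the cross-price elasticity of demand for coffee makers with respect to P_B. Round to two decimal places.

ΔQ_A = 2877 − 6000 = -3123; ΔP_B = 29.85 − 27.2 = 2.65.
Midpoints: Q̄_A = 4438.5, P̄_B = 28.52.
ε = (ΔQ_A/Q̄_A)/(ΔP_B/P̄_B) = (-3123/4438.5)/(2.65/28.52) ≈ -7.57.

-7.57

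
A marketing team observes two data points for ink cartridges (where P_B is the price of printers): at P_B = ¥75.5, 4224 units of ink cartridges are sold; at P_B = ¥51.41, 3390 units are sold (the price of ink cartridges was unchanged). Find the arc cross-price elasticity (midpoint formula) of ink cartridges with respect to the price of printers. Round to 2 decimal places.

0.58

ΔQ_A = 3390 − 4224 = -834; ΔP_B = 51.41 − 75.5 = -24.09.
Midpoints: Q̄_A = 3807.0, P̄_B = 63.45.
ε = (ΔQ_A/Q̄_A)/(ΔP_B/P̄_B) = (-834/3807.0)/(-24.09/63.45) ≈ 0.58.
ε > 0: ink cartridges and printers are substitutes.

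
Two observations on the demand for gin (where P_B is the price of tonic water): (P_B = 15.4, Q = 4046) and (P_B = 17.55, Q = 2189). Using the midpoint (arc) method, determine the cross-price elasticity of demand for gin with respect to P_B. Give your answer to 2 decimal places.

-4.56

ΔQ_A = 2189 − 4046 = -1857; ΔP_B = 17.55 − 15.4 = 2.15.
Midpoints: Q̄_A = 3117.5, P̄_B = 16.48.
ε = (ΔQ_A/Q̄_A)/(ΔP_B/P̄_B) = (-1857/3117.5)/(2.15/16.48) ≈ -4.56.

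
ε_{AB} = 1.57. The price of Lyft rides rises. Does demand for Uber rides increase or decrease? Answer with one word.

ε > 0 and the price of Lyft rides rises, so the quantity of Uber rides moves in the same direction: it increases.

increase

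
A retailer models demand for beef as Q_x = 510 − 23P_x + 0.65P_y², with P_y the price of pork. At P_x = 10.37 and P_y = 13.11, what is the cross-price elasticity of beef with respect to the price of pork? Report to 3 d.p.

At P_x = 10.37 and P_y = 13.11: Q_x = 383.207.
∂Q_x/∂P_y = 1.3P_y = 1.3(13.11) = 17.0430.
ε = (∂Q_x/∂P_y)(P_y/Q_x) = 17.0430 × (13.11/383.207) ≈ 0.583.

0.583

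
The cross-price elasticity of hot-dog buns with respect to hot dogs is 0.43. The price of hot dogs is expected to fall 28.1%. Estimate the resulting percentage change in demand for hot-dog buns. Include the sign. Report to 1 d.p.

%ΔQ ≈ ε × %ΔP of hot dogs = 0.43 × (-28.1%) = -12.1%.
Demand for hot-dog buns falls by about 12.1%.

-12.1%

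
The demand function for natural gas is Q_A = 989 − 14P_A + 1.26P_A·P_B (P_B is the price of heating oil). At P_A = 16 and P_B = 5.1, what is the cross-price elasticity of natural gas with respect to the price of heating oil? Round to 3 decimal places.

At P_A = 16 and P_B = 5.1: Q_A = 867.816.
∂Q_A/∂P_B = 1.26P_A = 1.26(16) = 20.1600.
ε = (∂Q_A/∂P_B)(P_B/Q_A) = 20.1600 × (5.1/867.816) ≈ 0.118.
ε > 0: substitutes.

0.118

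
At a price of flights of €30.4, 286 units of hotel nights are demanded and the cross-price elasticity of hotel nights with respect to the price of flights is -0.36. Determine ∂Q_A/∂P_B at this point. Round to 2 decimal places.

-3.39

ε = (∂Q_A/∂P_B)·(P_B/Q_A) ⇒ ∂Q_A/∂P_B = ε·Q_A/P_B = -0.36 × 286/30.4 ≈ -3.39.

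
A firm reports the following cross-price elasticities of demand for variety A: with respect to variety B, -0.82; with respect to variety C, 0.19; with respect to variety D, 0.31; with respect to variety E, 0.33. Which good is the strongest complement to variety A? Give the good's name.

variety B

Complements have ε < 0. The most negative value is -0.82 (variety B).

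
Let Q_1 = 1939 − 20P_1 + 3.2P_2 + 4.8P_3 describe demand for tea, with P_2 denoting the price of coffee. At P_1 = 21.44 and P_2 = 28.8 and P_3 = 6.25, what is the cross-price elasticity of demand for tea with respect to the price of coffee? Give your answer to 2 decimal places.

At P_1 = 21.44 and P_2 = 28.8 and P_3 = 6.25: Q_1 = 1632.36.
∂Q_1/∂P_2 = 3.2.
ε = (∂Q_1/∂P_2)(P_2/Q_1) = 3.2 × (28.8/1632.36) ≈ 0.06.

0.06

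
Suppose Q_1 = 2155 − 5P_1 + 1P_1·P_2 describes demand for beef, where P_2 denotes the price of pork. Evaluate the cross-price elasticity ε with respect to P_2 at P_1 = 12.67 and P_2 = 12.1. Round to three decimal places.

0.068

At P_1 = 12.67 and P_2 = 12.1: Q_1 = 2244.957.
∂Q_1/∂P_2 = 1P_1 = 1(12.67) = 12.6700.
ε = (∂Q_1/∂P_2)(P_2/Q_1) = 12.6700 × (12.1/2244.957) ≈ 0.068.
ε > 0: substitutes.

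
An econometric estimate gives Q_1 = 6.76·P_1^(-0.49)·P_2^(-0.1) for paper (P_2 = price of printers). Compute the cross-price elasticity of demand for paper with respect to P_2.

In a log-linear (constant-elasticity) demand function, the coefficient on the exponent of P_2 is the cross-price elasticity.
ε = -0.10. Negative, so paper and printers are complements.

-0.10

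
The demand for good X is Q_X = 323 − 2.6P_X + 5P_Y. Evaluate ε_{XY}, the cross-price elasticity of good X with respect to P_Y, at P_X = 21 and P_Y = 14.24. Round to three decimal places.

At P_X = 21 and P_Y = 14.24: Q_X = 339.6.
∂Q_X/∂P_Y = 5.
ε = (∂Q_X/∂P_Y)(P_Y/Q_X) = 5 × (14.24/339.6) ≈ 0.210.
Since ε > 0, good X and good Y are substitutes.

0.210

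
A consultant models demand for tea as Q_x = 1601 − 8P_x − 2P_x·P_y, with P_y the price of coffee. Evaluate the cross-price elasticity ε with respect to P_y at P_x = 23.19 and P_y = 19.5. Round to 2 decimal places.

At P_x = 23.19 and P_y = 19.5: Q_x = 511.07.
∂Q_x/∂P_y = -2P_x = -2(23.19) = -46.3800.
ε = (∂Q_x/∂P_y)(P_y/Q_x) = -46.3800 × (19.5/511.07) ≈ -1.77.
ε < 0: complements.

-1.77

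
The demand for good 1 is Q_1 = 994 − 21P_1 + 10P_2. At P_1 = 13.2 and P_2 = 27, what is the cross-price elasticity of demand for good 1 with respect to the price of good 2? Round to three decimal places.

0.274

At P_1 = 13.2 and P_2 = 27: Q_1 = 986.8.
∂Q_1/∂P_2 = 10.
ε = (∂Q_1/∂P_2)(P_2/Q_1) = 10 × (27/986.8) ≈ 0.274.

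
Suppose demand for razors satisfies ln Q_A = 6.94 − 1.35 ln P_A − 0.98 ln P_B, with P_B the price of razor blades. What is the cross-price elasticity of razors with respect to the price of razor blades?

-0.98

In a log-linear (constant-elasticity) demand function, the coefficient on ln P_B is the cross-price elasticity.
ε = -0.98. Negative, so razors and razor blades are complements.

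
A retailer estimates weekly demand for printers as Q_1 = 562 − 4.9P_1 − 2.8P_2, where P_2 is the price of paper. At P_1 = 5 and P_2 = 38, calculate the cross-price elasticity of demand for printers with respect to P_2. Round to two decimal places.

-0.25

At P_1 = 5 and P_2 = 38: Q_1 = 431.1.
∂Q_1/∂P_2 = -2.8.
ε = (∂Q_1/∂P_2)(P_2/Q_1) = -2.8 × (38/431.1) ≈ -0.25.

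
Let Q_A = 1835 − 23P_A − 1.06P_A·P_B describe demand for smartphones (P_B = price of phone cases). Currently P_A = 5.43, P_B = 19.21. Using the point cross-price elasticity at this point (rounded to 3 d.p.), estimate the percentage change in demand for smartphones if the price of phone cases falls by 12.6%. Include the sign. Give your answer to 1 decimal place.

0.9%

At P_A = 5.43, P_B = 19.21: Q_A = 1599.541.
∂Q_A/∂P_B = -1.06P_A = -5.7558.
ε = (∂Q_A/∂P_B)(P_B/Q_A) = -5.7558 × 19.21/1599.541 ≈ -0.069.
%ΔQ_A ≈ ε × %ΔP_B = -0.069 × (-12.6%) = 0.9%.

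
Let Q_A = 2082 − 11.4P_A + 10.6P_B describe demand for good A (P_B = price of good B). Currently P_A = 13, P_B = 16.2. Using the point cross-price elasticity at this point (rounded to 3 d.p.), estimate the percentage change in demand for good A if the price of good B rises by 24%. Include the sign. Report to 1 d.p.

At P_A = 13, P_B = 16.2: Q_A = 2105.52.
∂Q_A/∂P_B = 10.6.
ε = (∂Q_A/∂P_B)(P_B/Q_A) = 10.6000 × 16.2/2105.52 ≈ 0.082.
%ΔQ_A ≈ ε × %ΔP_B = 0.082 × (24%) = 2.0%.

2.0%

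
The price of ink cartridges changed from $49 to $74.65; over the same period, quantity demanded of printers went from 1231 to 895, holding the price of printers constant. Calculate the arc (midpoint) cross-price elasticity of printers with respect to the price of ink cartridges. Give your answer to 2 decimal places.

ΔQ_A = 895 − 1231 = -336; ΔP_B = 74.65 − 49 = 25.65.
Midpoints: Q̄_A = 1063.0, P̄_B = 61.83.
ε = (ΔQ_A/Q̄_A)/(ΔP_B/P̄_B) = (-336/1063.0)/(25.65/61.83) ≈ -0.76.

-0.76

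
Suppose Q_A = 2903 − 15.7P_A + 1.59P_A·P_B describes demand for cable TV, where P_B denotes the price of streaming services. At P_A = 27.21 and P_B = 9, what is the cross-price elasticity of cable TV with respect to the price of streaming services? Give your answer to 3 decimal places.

At P_A = 27.21 and P_B = 9: Q_A = 2865.178.
∂Q_A/∂P_B = 1.59P_A = 1.59(27.21) = 43.2639.
ε = (∂Q_A/∂P_B)(P_B/Q_A) = 43.2639 × (9/2865.178) ≈ 0.136.
ε > 0: substitutes.

0.136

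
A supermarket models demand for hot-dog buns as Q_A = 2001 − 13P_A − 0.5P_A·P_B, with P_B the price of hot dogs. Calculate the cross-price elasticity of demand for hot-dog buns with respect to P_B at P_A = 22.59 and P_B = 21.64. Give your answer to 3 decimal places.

-0.167

At P_A = 22.59 and P_B = 21.64: Q_A = 1462.906.
∂Q_A/∂P_B = -0.5P_A = -0.5(22.59) = -11.2950.
ε = (∂Q_A/∂P_B)(P_B/Q_A) = -11.2950 × (21.64/1462.906) ≈ -0.167.
ε < 0: complements.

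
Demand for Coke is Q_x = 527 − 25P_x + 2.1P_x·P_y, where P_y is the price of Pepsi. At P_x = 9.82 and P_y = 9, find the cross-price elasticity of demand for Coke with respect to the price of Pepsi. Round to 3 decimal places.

0.397

At P_x = 9.82 and P_y = 9: Q_x = 467.098.
∂Q_x/∂P_y = 2.1P_x = 2.1(9.82) = 20.6220.
ε = (∂Q_x/∂P_y)(P_y/Q_x) = 20.6220 × (9/467.098) ≈ 0.397.
ε > 0: substitutes.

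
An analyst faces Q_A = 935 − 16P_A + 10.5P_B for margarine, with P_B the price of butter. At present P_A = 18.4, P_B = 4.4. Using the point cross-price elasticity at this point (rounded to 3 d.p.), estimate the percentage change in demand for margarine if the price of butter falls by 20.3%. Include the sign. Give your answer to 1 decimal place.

-1.4%

At P_A = 18.4, P_B = 4.4: Q_A = 686.8.
∂Q_A/∂P_B = 10.5.
ε = (∂Q_A/∂P_B)(P_B/Q_A) = 10.5000 × 4.4/686.8 ≈ 0.067.
%ΔQ_A ≈ ε × %ΔP_B = 0.067 × (-20.3%) = -1.4%.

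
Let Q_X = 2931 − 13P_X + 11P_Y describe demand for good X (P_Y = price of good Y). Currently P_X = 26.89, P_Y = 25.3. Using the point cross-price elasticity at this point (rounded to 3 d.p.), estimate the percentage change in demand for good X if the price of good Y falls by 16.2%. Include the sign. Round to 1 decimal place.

At P_X = 26.89, P_Y = 25.3: Q_X = 2859.73.
∂Q_X/∂P_Y = 11.
ε = (∂Q_X/∂P_Y)(P_Y/Q_X) = 11.0000 × 25.3/2859.73 ≈ 0.097.
%ΔQ_X ≈ ε × %ΔP_Y = 0.097 × (-16.2%) = -1.6%.

-1.6%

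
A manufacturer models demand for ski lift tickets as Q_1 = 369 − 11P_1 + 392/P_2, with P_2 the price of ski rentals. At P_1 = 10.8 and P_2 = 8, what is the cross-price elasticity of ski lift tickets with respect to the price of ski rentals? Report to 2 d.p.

-0.16

At P_1 = 10.8 and P_2 = 8: Q_1 = 299.2.
∂Q_1/∂P_2 = −392/P_2² = -6.1250.
ε = (∂Q_1/∂P_2)(P_2/Q_1) = -6.1250 × (8/299.2) ≈ -0.16.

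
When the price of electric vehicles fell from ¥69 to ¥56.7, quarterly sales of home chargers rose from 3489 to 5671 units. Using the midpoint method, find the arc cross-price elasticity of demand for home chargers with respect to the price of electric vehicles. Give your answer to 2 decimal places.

ΔQ_A = 5671 − 3489 = 2182; ΔP_B = 56.7 − 69 = -12.3.
Midpoints: Q̄_A = 4580.0, P̄_B = 62.85.
ε = (ΔQ_A/Q̄_A)/(ΔP_B/P̄_B) = (2182/4580.0)/(-12.3/62.85) ≈ -2.43.

-2.43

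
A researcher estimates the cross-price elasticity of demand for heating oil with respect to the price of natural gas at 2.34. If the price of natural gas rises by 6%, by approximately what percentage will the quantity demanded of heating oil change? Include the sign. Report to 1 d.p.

%ΔQ ≈ ε × %ΔP of natural gas = 2.34 × (6%) = 14.0%.

14.0%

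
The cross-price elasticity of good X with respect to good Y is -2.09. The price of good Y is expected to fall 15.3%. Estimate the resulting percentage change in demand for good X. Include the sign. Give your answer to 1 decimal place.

%ΔQ ≈ ε × %ΔP of good Y = -2.09 × (-15.3%) = 32.0%.

32.0%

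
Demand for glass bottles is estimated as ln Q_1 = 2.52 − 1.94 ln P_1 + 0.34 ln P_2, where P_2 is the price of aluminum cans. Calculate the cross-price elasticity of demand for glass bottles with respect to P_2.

0.34

In a log-linear (constant-elasticity) demand function, the coefficient on ln P_2 is the cross-price elasticity.
ε = 0.34. Positive, so glass bottles and aluminum cans are substitutes.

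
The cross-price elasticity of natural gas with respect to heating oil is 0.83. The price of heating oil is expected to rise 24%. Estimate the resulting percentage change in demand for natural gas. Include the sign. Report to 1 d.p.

%ΔQ ≈ ε × %ΔP of heating oil = 0.83 × (24%) = 19.9%.

19.9%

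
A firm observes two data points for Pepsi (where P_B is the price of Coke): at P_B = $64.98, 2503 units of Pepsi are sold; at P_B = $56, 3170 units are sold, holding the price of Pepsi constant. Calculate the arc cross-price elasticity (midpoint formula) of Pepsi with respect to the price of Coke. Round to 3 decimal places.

-1.584

ΔQ_A = 3170 − 2503 = 667; ΔP_B = 56 − 64.98 = -8.98.
Midpoints: Q̄_A = 2836.5, P̄_B = 60.49.
ε = (ΔQ_A/Q̄_A)/(ΔP_B/P̄_B) = (667/2836.5)/(-8.98/60.49) ≈ -1.584.
ε < 0: Pepsi and Coke are complements.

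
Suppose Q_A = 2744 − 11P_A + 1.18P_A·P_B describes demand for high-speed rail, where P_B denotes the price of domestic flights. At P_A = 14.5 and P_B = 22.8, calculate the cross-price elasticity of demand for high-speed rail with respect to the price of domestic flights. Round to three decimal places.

At P_A = 14.5 and P_B = 22.8: Q_A = 2974.608.
∂Q_A/∂P_B = 1.18P_A = 1.18(14.5) = 17.1100.
ε = (∂Q_A/∂P_B)(P_B/Q_A) = 17.1100 × (22.8/2974.608) ≈ 0.131.
ε > 0: substitutes.

0.131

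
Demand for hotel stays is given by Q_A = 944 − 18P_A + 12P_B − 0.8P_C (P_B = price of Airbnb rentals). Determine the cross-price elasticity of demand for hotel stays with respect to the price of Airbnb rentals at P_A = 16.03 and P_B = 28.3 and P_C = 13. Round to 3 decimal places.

0.345

At P_A = 16.03 and P_B = 28.3 and P_C = 13: Q_A = 984.66.
∂Q_A/∂P_B = 12.
ε = (∂Q_A/∂P_B)(P_B/Q_A) = 12 × (28.3/984.66) ≈ 0.345.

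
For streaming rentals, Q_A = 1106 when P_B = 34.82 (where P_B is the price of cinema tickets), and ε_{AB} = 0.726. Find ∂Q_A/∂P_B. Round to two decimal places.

23.06

ε = (∂Q_A/∂P_B)·(P_B/Q_A) ⇒ ∂Q_A/∂P_B = ε·Q_A/P_B = 0.726 × 1106/34.82 ≈ 23.06.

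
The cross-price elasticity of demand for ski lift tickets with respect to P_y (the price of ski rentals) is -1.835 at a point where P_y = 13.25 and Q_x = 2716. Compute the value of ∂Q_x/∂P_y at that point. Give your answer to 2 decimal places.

ε = (∂Q_x/∂P_y)·(P_y/Q_x) ⇒ ∂Q_x/∂P_y = ε·Q_x/P_y = -1.835 × 2716/13.25 ≈ -376.14.

-376.14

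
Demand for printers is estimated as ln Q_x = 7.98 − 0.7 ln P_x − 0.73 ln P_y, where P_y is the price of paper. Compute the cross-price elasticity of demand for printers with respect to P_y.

In a log-linear (constant-elasticity) demand function, the coefficient on ln P_y is the cross-price elasticity.
ε = -0.73. Negative, so printers and paper are complements.

-0.73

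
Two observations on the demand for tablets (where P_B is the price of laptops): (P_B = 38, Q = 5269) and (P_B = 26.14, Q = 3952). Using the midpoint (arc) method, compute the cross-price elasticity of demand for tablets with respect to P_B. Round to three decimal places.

0.772

ΔQ_A = 3952 − 5269 = -1317; ΔP_B = 26.14 − 38 = -11.86.
Midpoints: Q̄_A = 4610.5, P̄_B = 32.07.
ε = (ΔQ_A/Q̄_A)/(ΔP_B/P̄_B) = (-1317/4610.5)/(-11.86/32.07) ≈ 0.772.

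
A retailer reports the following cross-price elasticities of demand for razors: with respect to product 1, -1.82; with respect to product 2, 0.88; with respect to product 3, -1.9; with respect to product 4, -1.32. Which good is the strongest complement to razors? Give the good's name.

product 3

Complements have ε < 0. The most negative value is -1.9 (product 3).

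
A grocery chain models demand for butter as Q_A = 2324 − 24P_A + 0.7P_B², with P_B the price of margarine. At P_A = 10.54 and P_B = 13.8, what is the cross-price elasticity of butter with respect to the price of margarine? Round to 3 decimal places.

At P_A = 10.54 and P_B = 13.8: Q_A = 2204.348.
∂Q_A/∂P_B = 1.4P_B = 1.4(13.8) = 19.3200.
ε = (∂Q_A/∂P_B)(P_B/Q_A) = 19.3200 × (13.8/2204.348) ≈ 0.121.
ε > 0: substitutes.

0.121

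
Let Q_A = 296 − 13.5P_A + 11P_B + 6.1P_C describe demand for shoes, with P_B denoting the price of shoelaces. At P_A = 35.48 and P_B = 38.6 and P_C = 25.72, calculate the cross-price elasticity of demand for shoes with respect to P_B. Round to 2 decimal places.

1.07

At P_A = 35.48 and P_B = 38.6 and P_C = 25.72: Q_A = 398.512.
∂Q_A/∂P_B = 11.
ε = (∂Q_A/∂P_B)(P_B/Q_A) = 11 × (38.6/398.512) ≈ 1.07.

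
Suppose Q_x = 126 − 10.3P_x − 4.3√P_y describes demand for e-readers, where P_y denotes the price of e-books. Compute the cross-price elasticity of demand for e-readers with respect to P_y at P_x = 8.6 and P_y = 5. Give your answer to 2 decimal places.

-0.17

At P_x = 8.6 and P_y = 5: Q_x = 27.805.
∂Q_x/∂P_y = -4.3/(2√P_y) = -4.3/(2√5) = -0.9615.
ε = (∂Q_x/∂P_y)(P_y/Q_x) = -0.9615 × (5/27.805) ≈ -0.17.
ε < 0: complements.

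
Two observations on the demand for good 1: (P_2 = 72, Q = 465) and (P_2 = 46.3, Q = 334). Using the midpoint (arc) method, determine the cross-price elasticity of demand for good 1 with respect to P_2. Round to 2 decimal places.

0.75

ΔQ_1 = 334 − 465 = -131; ΔP_2 = 46.3 − 72 = -25.7.
Midpoints: Q̄_1 = 399.5, P̄_2 = 59.15.
ε = (ΔQ_1/Q̄_1)/(ΔP_2/P̄_2) = (-131/399.5)/(-25.7/59.15) ≈ 0.75.
ε > 0: good 1 and good 2 are substitutes.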